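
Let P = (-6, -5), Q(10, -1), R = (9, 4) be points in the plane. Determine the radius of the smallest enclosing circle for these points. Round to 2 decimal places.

8.75

Side lengths²: PQ² = 272, PR² = 306, QR² = 26.
Since PR² = 306 ≥ 272 + 26 = 298, the angle opposite PR is not acute, so the smallest enclosing circle has PR as diameter.
Centre = midpoint of PR = (1.5, -0.5), r² = 306/4 = 76.5.
r = √(76.5) ≈ 8.75.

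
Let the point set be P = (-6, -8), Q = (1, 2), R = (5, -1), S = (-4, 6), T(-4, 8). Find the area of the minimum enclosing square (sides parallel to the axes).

The bounding box has width 11 and height 16.
An axis-aligned square enclosing the set must have side ≥ max(width, height).
So the minimum side is max(11, 16) = 16.
Area = 16² = 256.

256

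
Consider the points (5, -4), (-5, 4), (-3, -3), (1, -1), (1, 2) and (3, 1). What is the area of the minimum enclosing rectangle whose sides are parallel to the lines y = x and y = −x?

In coordinates u = x + y, v = x − y the rectangle is axis-aligned; the map (x,y)→(u,v) scales areas by 2.
u-values: 1, -1, -6, 0, 3, 4; range = 4 − (-6) = 10.
v-values: 9, -9, 0, 2, -1, 2; range = 9 − (-9) = 18.
Area = (10 × 18) / 2 = 90.

90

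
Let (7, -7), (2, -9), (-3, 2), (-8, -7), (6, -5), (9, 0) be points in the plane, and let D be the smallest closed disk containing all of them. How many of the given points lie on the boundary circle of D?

The minimum enclosing circle of a finite set is fixed by two of the points (as a diameter) or three (as a circumcircle).
The farthest pair is (-8, -7)–(9, 0) with squared distance 338. The circle on this segment as diameter has centre (0.5, -3.5) and r² = 338/4 = 84.5.
Check (7, -7): distance² to centre = 54.5 ≤ 84.5, so it lies inside.
All remaining points lie in this disk, and no smaller disk contains both endpoints, so this is the minimum enclosing circle.
The points at distance exactly r from the centre are (-8, -7), (9, 0) — 2 points.

2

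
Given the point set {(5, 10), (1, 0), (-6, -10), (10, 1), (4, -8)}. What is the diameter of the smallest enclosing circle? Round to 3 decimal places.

22.825

A smallest enclosing disk is always determined by at most three of the input points on its boundary.
The farthest pair is (5, 10)–(-6, -10) with squared distance 521. The circle on this segment as diameter has centre (-0.5, 0) and r² = 521/4 = 130.25.
Check (1, 0): distance² to centre = 2.25 ≤ 130.25, so it lies inside.
All remaining points lie in this disk, and no smaller disk contains both endpoints, so this is the minimum enclosing circle.
Diameter = 2r = 2√(130.25) ≈ 22.825.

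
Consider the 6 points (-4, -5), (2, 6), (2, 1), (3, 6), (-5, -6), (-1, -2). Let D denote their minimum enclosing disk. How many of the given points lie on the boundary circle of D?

The farthest pair is (3, 6)–(-5, -6) with squared distance 208. The circle on this segment as diameter has centre (-1, 0) and r² = 208/4 = 52.
Check (-4, -5): distance² to centre = 34 ≤ 52, so it lies inside.
All remaining points lie in this disk, and no smaller disk contains both endpoints, so this is the minimum enclosing circle.
The points at distance exactly r from the centre are (3, 6), (-5, -6) — 2 points.

2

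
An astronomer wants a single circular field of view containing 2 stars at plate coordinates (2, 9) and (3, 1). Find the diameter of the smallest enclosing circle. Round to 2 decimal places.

8.06

The smallest circle enclosing two points has them as diameter endpoints.
Centre = midpoint = (2.5, 5); r² = |(2, 9)−(3, 1)|²/4 = 65/4 = 16.25.
Diameter = 2r = 2√(16.25) ≈ 8.06.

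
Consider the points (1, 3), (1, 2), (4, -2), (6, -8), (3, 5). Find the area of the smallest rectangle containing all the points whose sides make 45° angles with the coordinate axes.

In coordinates u = x + y, v = x − y the rectangle is axis-aligned; the map (x,y)→(u,v) scales areas by 2.
u-values: 4, 3, 2, -2, 8; range = 8 − (-2) = 10.
v-values: -2, -1, 6, 14, -2; range = 14 − (-2) = 16.
Area = (10 × 16) / 2 = 80.

80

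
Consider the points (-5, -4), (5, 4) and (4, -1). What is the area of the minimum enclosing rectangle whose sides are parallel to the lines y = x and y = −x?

In coordinates u = x + y, v = x − y the rectangle is axis-aligned; the map (x,y)→(u,v) scales areas by 2.
u-values: -9, 9, 3; range = 9 − (-9) = 18.
v-values: -1, 1, 5; range = 5 − (-1) = 6.
Area = (18 × 6) / 2 = 54.

54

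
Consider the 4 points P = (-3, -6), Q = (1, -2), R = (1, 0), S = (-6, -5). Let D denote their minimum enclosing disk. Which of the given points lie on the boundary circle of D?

R, S

By Welzl's lemma the MEC is supported by two points (diametrically opposite) or three points (on a circumcircle).
The farthest pair is R–S with squared distance 74. The circle on this segment as diameter has centre (-2.5, -2.5) and r² = 74/4 = 18.5.
Check P: distance² to centre = 12.5 ≤ 18.5, so it lies inside.
All remaining points lie in this disk, and no smaller disk contains both endpoints, so this is the minimum enclosing circle.
The points at distance exactly r from the centre are R, S — 2 points.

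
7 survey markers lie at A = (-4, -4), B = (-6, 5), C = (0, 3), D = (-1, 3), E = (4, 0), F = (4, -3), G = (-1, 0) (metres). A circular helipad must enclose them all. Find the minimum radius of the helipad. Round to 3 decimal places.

The minimum enclosing circle of a finite set is fixed by two of the points (as a diameter) or three (as a circumcircle).
The farthest pair is B–F with squared distance 164. The circle on this segment as diameter has centre (-1, 1) and r² = 164/4 = 41.
Check A: distance² to centre = 34 ≤ 41, so it lies inside.
All remaining points lie in this disk, and no smaller disk contains both endpoints, so this is the minimum enclosing circle.
r = √41 ≈ 6.403.

6.403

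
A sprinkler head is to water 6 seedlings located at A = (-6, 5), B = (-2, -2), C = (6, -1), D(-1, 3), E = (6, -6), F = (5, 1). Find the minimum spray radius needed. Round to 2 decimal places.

A smallest enclosing disk is always determined by at most three of the input points on its boundary.
The farthest pair is A–E with squared distance 265. The circle on this segment as diameter has centre (0, -0.5) and r² = 265/4 = 66.25.
Check B: distance² to centre = 6.25 ≤ 66.25, so it lies inside.
All remaining points lie in this disk, and no smaller disk contains both endpoints, so this is the minimum enclosing circle.
r = √(66.25) ≈ 8.14.

8.14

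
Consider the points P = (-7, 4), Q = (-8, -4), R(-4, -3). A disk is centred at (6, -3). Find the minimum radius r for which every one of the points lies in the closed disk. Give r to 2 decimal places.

The required radius is the distance from (6, -3) to the farthest point.
Squared distances: 218, 197, 100.
Maximum is 218, attained at P.
r = √218 ≈ 14.76.

14.76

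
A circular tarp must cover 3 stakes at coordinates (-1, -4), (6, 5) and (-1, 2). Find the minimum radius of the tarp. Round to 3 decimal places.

Call the three points A, B, C in the order given.
Side lengths²: AB² = 130, AC² = 36, BC² = 58.
Since AB² = 130 ≥ 58 + 36 = 94, the angle opposite AB is not acute, so the smallest enclosing circle has AB as diameter.
Centre = midpoint of AB = (2.5, 0.5), r² = 130/4 = 32.5.
r = √(32.5) ≈ 5.701.

5.701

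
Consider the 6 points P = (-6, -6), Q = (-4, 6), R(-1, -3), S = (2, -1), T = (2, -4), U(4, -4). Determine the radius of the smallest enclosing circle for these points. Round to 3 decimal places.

The minimum enclosing circle is determined by three boundary points: P, Q, U.
Their circumcentre is (-55/29, -15/29) with r² = 39442/841.
The farthest remaining point T is at distance² 22970/841 ≤ 39442/841.
r = √(39442/841) ≈ 6.848.

6.848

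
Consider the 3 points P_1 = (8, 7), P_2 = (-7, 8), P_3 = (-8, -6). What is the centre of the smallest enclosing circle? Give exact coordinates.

(0, 0.5)

Side lengths²: P_1P_2² = 226, P_1P_3² = 425, P_2P_3² = 197.
Since P_1P_3² = 425 ≥ 226 + 197 = 423, the angle opposite P_1P_3 is not acute, so the smallest enclosing circle has P_1P_3 as diameter.
Centre = midpoint of P_1P_3 = (0, 0.5), r² = 425/4 = 106.25.
Centre = (0, 0.5).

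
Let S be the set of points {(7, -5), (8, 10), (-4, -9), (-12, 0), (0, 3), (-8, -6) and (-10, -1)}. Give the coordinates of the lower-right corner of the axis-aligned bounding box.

(8, -9)

x-range [-12, 8], y-range [-9, 10].
The lower-right corner is (8, -9).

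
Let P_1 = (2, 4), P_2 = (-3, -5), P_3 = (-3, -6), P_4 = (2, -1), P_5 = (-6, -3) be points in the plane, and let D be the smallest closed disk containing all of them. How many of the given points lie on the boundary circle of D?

3

By Welzl's lemma the MEC is supported by two points (diametrically opposite) or three points (on a circumcircle).
The minimum enclosing circle is determined by three boundary points: P_1, P_3, P_5.
Their circumcentre is (-5/6, -5/6) with r² = 565/18.
The farthest remaining point P_2 is at distance² 397/18 ≤ 565/18.
The points at distance exactly r from the centre are P_1, P_3, P_5 — 3 points.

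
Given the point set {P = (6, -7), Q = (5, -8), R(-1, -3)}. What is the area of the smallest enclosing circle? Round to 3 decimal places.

51.051

Side lengths²: PQ² = 2, PR² = 65, QR² = 61.
Since PR² = 65 ≥ 61 + 2 = 63, the angle opposite PR is not acute, so the smallest enclosing circle has PR as diameter.
Centre = midpoint of PR = (2.5, -5), r² = 65/4 = 16.25.
Area = π·r² = π·16.25 ≈ 51.051.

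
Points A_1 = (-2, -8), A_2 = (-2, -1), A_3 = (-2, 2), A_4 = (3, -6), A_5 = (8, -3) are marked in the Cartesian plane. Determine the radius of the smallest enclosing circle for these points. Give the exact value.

By Welzl's lemma the MEC is supported by two points (diametrically opposite) or three points (on a circumcircle).
The minimum enclosing circle is determined by three boundary points: A_1, A_3, A_5.
Their circumcentre is (1.75, -3) with r² = 39.0625.
The farthest remaining point A_2 is at distance² 18.0625 ≤ 39.0625.
r = √(39.0625) = 6.25.

6.25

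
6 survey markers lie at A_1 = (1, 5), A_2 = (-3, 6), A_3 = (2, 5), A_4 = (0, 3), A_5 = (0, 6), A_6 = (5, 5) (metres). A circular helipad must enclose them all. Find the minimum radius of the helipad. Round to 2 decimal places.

The minimum enclosing circle of a finite set is fixed by two of the points (as a diameter) or three (as a circumcircle).
The farthest pair is A_2–A_6 with squared distance 65. The circle on this segment as diameter has centre (1, 5.5) and r² = 65/4 = 16.25.
Check A_1: distance² to centre = 0.25 ≤ 16.25, so it lies inside.
All remaining points lie in this disk, and no smaller disk contains both endpoints, so this is the minimum enclosing circle.
r = √(16.25) ≈ 4.03.

4.03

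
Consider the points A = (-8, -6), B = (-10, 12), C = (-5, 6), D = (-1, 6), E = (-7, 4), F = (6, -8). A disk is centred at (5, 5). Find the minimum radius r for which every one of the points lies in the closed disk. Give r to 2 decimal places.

17.03

The required radius is the distance from (5, 5) to the farthest point.
Squared distances: 290, 274, 101, 37, 145, 170.
Maximum is 290, attained at A.
r = √290 ≈ 17.03.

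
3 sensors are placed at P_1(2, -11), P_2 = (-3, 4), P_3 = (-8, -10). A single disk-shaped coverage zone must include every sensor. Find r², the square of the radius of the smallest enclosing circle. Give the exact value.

Side lengths²: P_1P_2² = 250, P_1P_3² = 101, P_2P_3² = 221.
Since P_1P_2² = 250 < 221 + 101 = 322, the triangle is acute, so the smallest enclosing circle is the circumcircle.
Circumcentre = (-137/58, -239/58), r² = 111605/1682.

111605/1682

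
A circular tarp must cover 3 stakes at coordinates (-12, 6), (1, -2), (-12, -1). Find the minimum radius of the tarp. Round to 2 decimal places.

7.63

Call the three points A, B, C in the order given.
Side lengths²: AB² = 233, AC² = 49, BC² = 170.
Since AB² = 233 ≥ 170 + 49 = 219, the angle opposite AB is not acute, so the smallest enclosing circle has AB as diameter.
Centre = midpoint of AB = (-5.5, 2), r² = 233/4 = 58.25.
r = √(58.25) ≈ 7.63.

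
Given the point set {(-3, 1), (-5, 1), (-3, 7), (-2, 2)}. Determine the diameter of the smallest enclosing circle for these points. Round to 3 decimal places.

A smallest enclosing disk is always determined by at most three of the input points on its boundary.
The farthest pair is (-5, 1)–(-3, 7) with squared distance 40. The circle on this segment as diameter has centre (-4, 4) and r² = 40/4 = 10.
Check (-3, 1): distance² to centre = 10 ≤ 10, so it lies inside.
All remaining points lie in this disk, and no smaller disk contains both endpoints, so this is the minimum enclosing circle.
Diameter = 2r = 2√10 ≈ 6.325.

6.325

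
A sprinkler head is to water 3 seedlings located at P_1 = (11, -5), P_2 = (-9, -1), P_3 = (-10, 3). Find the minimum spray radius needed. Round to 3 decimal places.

11.236

Side lengths²: P_1P_2² = 416, P_1P_3² = 505, P_2P_3² = 17.
Since P_1P_3² = 505 ≥ 416 + 17 = 433, the angle opposite P_1P_3 is not acute, so the smallest enclosing circle has P_1P_3 as diameter.
Centre = midpoint of P_1P_3 = (0.5, -1), r² = 505/4 = 126.25.
r = √(126.25) ≈ 11.236.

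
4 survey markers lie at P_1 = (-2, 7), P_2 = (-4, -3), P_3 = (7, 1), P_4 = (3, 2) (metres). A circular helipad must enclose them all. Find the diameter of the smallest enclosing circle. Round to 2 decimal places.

A smallest enclosing disk is always determined by at most three of the input points on its boundary.
The minimum enclosing circle is determined by three boundary points: P_1, P_2, P_3.
Their circumcentre is (23/34, 43/34) with r² = 23153/578.
The farthest remaining point P_4 is at distance² 3433/578 ≤ 23153/578.
Diameter = 2r = 2√(23153/578) ≈ 12.66.

12.66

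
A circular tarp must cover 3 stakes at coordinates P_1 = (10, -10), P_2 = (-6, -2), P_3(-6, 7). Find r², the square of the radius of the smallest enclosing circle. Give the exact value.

Side lengths²: P_1P_2² = 320, P_1P_3² = 545, P_2P_3² = 81.
Since P_1P_3² = 545 ≥ 320 + 81 = 401, the angle opposite P_1P_3 is not acute, so the smallest enclosing circle has P_1P_3 as diameter.
Centre = midpoint of P_1P_3 = (2, -1.5), r² = 545/4 = 136.25.

136.25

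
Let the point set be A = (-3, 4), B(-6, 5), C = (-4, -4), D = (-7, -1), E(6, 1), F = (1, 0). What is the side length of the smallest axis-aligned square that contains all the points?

13

The bounding box has width 13 and height 9.
An axis-aligned square enclosing the set must have side ≥ max(width, height).
So the minimum side is max(13, 9) = 13.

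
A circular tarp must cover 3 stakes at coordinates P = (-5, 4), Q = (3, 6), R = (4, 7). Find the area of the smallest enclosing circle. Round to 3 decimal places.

Side lengths²: PQ² = 68, PR² = 90, QR² = 2.
Since PR² = 90 ≥ 68 + 2 = 70, the angle opposite PR is not acute, so the smallest enclosing circle has PR as diameter.
Centre = midpoint of PR = (-0.5, 5.5), r² = 90/4 = 22.5.
Area = π·r² = π·22.5 ≈ 70.686.

70.686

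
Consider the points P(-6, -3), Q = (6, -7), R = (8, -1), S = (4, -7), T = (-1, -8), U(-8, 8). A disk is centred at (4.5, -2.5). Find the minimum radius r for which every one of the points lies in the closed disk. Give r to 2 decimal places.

16.32

The required radius is the distance from (4.5, -2.5) to the farthest point.
Squared distances: 110.5, 22.5, 14.5, 20.5, 60.5, 266.5.
Maximum is 266.5, attained at U.
r = √(266.5) ≈ 16.32.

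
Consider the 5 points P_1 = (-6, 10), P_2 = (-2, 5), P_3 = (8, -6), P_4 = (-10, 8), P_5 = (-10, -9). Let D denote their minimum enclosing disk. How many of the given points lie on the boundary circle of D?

A smallest enclosing disk is always determined by at most three of the input points on its boundary.
The minimum enclosing circle is determined by three boundary points: P_3, P_4, P_5.
Their circumcentre is (-13/6, -0.5) with r² = 2405/18.
The farthest remaining point P_1 is at distance² 2249/18 ≤ 2405/18.
The points at distance exactly r from the centre are P_3, P_4, P_5 — 3 points.

3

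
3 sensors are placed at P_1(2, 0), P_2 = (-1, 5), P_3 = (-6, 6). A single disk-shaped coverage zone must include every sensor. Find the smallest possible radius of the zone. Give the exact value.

Side lengths²: P_1P_2² = 34, P_1P_3² = 100, P_2P_3² = 26.
Since P_1P_3² = 100 ≥ 34 + 26 = 60, the angle opposite P_1P_3 is not acute, so the smallest enclosing circle has P_1P_3 as diameter.
Centre = midpoint of P_1P_3 = (-2, 3), r² = 100/4 = 25.
r = √25 = 5.

5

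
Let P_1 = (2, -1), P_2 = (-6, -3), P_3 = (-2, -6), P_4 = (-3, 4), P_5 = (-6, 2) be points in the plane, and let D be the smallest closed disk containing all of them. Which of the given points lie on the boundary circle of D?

P_3, P_4

The minimum enclosing circle of a finite set is fixed by two of the points (as a diameter) or three (as a circumcircle).
The farthest pair is P_3–P_4 with squared distance 101. The circle on this segment as diameter has centre (-2.5, -1) and r² = 101/4 = 25.25.
Check P_1: distance² to centre = 20.25 ≤ 25.25, so it lies inside.
All remaining points lie in this disk, and no smaller disk contains both endpoints, so this is the minimum enclosing circle.
The points at distance exactly r from the centre are P_3, P_4 — 2 points.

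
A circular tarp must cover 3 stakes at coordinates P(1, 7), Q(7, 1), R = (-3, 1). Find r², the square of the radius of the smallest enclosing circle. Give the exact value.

26

Side lengths²: PQ² = 72, PR² = 52, QR² = 100.
Since QR² = 100 < 72 + 52 = 124, the triangle is acute, so the smallest enclosing circle is the circumcircle.
Circumcentre = (2, 2), r² = 26.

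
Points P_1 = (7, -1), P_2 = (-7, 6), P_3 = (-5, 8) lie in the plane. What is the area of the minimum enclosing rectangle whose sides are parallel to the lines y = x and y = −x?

73.5

In coordinates u = x + y, v = x − y the rectangle is axis-aligned; the map (x,y)→(u,v) scales areas by 2.
u-values: 6, -1, 3; range = 6 − (-1) = 7.
v-values: 8, -13, -13; range = 8 − (-13) = 21.
Area = (7 × 21) / 2 = 73.5.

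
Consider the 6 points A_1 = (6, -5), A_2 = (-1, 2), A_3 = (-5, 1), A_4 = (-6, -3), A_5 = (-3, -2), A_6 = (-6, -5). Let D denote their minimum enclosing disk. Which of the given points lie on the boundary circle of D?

The minimum enclosing circle is determined by three boundary points: A_1, A_3, A_6.
Their circumcentre is (0, -35/12) with r² = 5809/144.
The farthest remaining point A_4 is at distance² 5185/144 ≤ 5809/144.
The points at distance exactly r from the centre are A_1, A_3, A_6 — 3 points.

A_1, A_3, A_6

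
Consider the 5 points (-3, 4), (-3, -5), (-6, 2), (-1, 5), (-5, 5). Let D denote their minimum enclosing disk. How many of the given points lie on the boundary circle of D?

A smallest enclosing disk is always determined by at most three of the input points on its boundary.
The minimum enclosing circle is determined by three boundary points: (-3, -5), (-1, 5), (-5, 5).
Their circumcentre is (-3, 0.2) with r² = 27.04.
The farthest remaining point (-3, 4) is at distance² 14.44 ≤ 27.04.
The points at distance exactly r from the centre are (-3, -5), (-1, 5), (-5, 5) — 3 points.

3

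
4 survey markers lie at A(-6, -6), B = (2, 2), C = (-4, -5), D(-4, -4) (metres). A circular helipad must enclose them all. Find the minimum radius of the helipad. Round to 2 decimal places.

A smallest enclosing disk is always determined by at most three of the input points on its boundary.
The farthest pair is A–B with squared distance 128. The circle on this segment as diameter has centre (-2, -2) and r² = 128/4 = 32.
Check C: distance² to centre = 13 ≤ 32, so it lies inside.
All remaining points lie in this disk, and no smaller disk contains both endpoints, so this is the minimum enclosing circle.
r = √32 ≈ 5.66.

5.66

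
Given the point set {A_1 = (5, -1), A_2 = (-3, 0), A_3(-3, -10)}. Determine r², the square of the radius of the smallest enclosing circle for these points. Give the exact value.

36.81640625

Side lengths²: A_1A_2² = 65, A_1A_3² = 145, A_2A_3² = 100.
Since A_1A_3² = 145 < 100 + 65 = 165, the triangle is acute, so the smallest enclosing circle is the circumcircle.
Circumcentre = (0.4375, -5), r² = 36.81640625.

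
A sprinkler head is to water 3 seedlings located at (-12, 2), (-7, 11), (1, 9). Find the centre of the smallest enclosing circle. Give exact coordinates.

Call the three points A, B, C in the order given.
Side lengths²: AB² = 106, AC² = 218, BC² = 68.
Since AC² = 218 ≥ 106 + 68 = 174, the angle opposite AC is not acute, so the smallest enclosing circle has AC as diameter.
Centre = midpoint of AC = (-5.5, 5.5), r² = 218/4 = 54.5.
Centre = (-5.5, 5.5).

(-5.5, 5.5)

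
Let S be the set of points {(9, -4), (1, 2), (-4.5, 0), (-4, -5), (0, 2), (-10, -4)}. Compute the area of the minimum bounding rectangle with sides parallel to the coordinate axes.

x ranges over [-10, 9], width 19.
y ranges over [-5, 2], height 7.
Area = 19 × 7 = 133.

133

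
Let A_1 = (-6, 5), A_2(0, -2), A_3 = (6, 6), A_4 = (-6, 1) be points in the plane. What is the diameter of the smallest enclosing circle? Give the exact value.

A smallest enclosing disk is always determined by at most three of the input points on its boundary.
The farthest pair is A_3–A_4 with squared distance 169. The circle on this segment as diameter has centre (0, 3.5) and r² = 169/4 = 42.25.
Check A_1: distance² to centre = 38.25 ≤ 42.25, so it lies inside.
All remaining points lie in this disk, and no smaller disk contains both endpoints, so this is the minimum enclosing circle.
Diameter = 2r = 2√(42.25) = 13.

13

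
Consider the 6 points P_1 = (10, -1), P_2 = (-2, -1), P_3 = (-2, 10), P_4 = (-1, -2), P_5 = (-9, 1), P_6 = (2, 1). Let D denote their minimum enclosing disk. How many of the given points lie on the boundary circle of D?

The minimum enclosing circle of a finite set is fixed by two of the points (as a diameter) or three (as a circumcircle).
The minimum enclosing circle is determined by three boundary points: P_1, P_3, P_5.
Their circumcentre is (43/74, 57/74) with r² = 251485/2738.
The farthest remaining point P_4 is at distance² 27857/2738 ≤ 251485/2738.
The points at distance exactly r from the centre are P_1, P_3, P_5 — 3 points.

3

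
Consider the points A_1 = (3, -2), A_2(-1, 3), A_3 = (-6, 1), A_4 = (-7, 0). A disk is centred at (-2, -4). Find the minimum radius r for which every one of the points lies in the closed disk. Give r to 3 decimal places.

The required radius is the distance from (-2, -4) to the farthest point.
Squared distances: 29, 50, 41, 41.
Maximum is 50, attained at A_2.
r = √50 ≈ 7.071.

7.071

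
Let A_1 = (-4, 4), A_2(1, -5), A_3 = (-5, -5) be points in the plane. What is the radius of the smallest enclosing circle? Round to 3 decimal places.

Side lengths²: A_1A_2² = 106, A_1A_3² = 82, A_2A_3² = 36.
Since A_1A_2² = 106 < 82 + 36 = 118, the triangle is acute, so the smallest enclosing circle is the circumcircle.
Circumcentre = (-2, -7/9), r² = 2173/81.
r = √(2173/81) ≈ 5.179.

5.179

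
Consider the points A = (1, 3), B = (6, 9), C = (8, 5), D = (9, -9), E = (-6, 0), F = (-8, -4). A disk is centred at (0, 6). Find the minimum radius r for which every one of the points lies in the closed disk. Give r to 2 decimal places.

17.49

The required radius is the distance from (0, 6) to the farthest point.
Squared distances: 10, 45, 65, 306, 72, 164.
Maximum is 306, attained at D.
r = √306 ≈ 17.49.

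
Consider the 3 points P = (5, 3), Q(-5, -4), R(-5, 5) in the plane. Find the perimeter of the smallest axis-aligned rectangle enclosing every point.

Width = max x − min x = 5 − (-5) = 10.
Height = max y − min y = 5 − (-4) = 9.
Perimeter = 2(10 + 9) = 38.

38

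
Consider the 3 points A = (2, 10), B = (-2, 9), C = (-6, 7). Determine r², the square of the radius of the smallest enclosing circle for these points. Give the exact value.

18.25

Side lengths²: AB² = 17, AC² = 73, BC² = 20.
Since AC² = 73 ≥ 20 + 17 = 37, the angle opposite AC is not acute, so the smallest enclosing circle has AC as diameter.
Centre = midpoint of AC = (-2, 8.5), r² = 73/4 = 18.25.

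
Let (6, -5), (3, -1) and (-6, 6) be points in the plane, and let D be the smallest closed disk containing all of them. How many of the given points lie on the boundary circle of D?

2

Call the three points A, B, C in the order given.
Side lengths²: AB² = 25, AC² = 265, BC² = 130.
Since AC² = 265 ≥ 130 + 25 = 155, the angle opposite AC is not acute, so the smallest enclosing circle has AC as diameter.
Centre = midpoint of AC = (0, 0.5), r² = 265/4 = 66.25.
The points at distance exactly r from the centre are (6, -5), (-6, 6) — 2 points.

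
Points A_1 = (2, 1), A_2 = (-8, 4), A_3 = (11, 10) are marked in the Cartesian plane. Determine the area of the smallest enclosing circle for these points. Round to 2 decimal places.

311.80

Side lengths²: A_1A_2² = 109, A_1A_3² = 162, A_2A_3² = 397.
Since A_2A_3² = 397 ≥ 162 + 109 = 271, the angle opposite A_2A_3 is not acute, so the smallest enclosing circle has A_2A_3 as diameter.
Centre = midpoint of A_2A_3 = (1.5, 7), r² = 397/4 = 99.25.
Area = π·r² = π·99.25 ≈ 311.80.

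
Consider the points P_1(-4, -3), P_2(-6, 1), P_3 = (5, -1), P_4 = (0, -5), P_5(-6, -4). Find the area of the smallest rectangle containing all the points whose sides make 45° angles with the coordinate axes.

In coordinates u = x + y, v = x − y the rectangle is axis-aligned; the map (x,y)→(u,v) scales areas by 2.
u-values: -7, -5, 4, -5, -10; range = 4 − (-10) = 14.
v-values: -1, -7, 6, 5, -2; range = 6 − (-7) = 13.
Area = (14 × 13) / 2 = 91.

91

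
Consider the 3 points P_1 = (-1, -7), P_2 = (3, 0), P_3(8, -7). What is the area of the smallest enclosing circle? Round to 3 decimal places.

77.097

Side lengths²: P_1P_2² = 65, P_1P_3² = 81, P_2P_3² = 74.
Since P_1P_3² = 81 < 74 + 65 = 139, the triangle is acute, so the smallest enclosing circle is the circumcircle.
Circumcentre = (3.5, -69/14), r² = 2405/98.
Area = π·r² = π·2405/98 ≈ 77.097.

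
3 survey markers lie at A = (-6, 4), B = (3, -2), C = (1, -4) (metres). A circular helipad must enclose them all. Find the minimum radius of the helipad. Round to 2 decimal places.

5.42

Side lengths²: AB² = 117, AC² = 113, BC² = 8.
Since AB² = 117 < 113 + 8 = 121, the triangle is acute, so the smallest enclosing circle is the circumcircle.
Circumcentre = (-1.7, 0.7), r² = 29.38.
r = √(29.38) ≈ 5.42.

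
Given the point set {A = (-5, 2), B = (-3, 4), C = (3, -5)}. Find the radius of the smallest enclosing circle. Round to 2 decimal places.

Side lengths²: AB² = 8, AC² = 113, BC² = 117.
Since BC² = 117 < 113 + 8 = 121, the triangle is acute, so the smallest enclosing circle is the circumcircle.
Circumcentre = (-0.3, -0.7), r² = 29.38.
r = √(29.38) ≈ 5.42.

5.42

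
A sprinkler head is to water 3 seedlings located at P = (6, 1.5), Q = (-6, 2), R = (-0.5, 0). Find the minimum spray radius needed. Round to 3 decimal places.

Side lengths²: PQ² = 144.25, PR² = 44.5, QR² = 34.25.
Since PQ² = 144.25 ≥ 44.5 + 34.25 = 78.75, the angle opposite PQ is not acute, so the smallest enclosing circle has PQ as diameter.
Centre = midpoint of PQ = (0, 1.75), r² = 144.25/4 = 36.0625.
r = √(36.0625) ≈ 6.005.

6.005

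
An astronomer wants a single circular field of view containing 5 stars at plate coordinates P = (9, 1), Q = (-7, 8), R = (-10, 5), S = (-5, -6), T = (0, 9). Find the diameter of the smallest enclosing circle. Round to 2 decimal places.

19.43

By Welzl's lemma the MEC is supported by two points (diametrically opposite) or three points (on a circumcircle).
The minimum enclosing circle is determined by three boundary points: P, R, S.
Their circumcentre is (-31/54, 143/54) with r² = 137605/1458.
The farthest remaining point Q is at distance² 101965/1458 ≤ 137605/1458.
Diameter = 2r = 2√(137605/1458) ≈ 19.43.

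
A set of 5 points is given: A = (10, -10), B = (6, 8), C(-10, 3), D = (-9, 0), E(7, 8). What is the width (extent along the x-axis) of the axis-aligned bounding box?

max x = 10, min x = -10, so width = 20.

20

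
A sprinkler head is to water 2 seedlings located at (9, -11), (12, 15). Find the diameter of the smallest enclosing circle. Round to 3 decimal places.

26.173

The smallest circle enclosing two points has them as diameter endpoints.
Centre = midpoint = (10.5, 2); r² = |(9, -11)−(12, 15)|²/4 = 685/4 = 171.25.
Diameter = 2r = 2√(171.25) ≈ 26.173.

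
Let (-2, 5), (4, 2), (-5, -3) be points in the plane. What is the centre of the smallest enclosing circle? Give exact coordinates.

Call the three points A, B, C in the order given.
Side lengths²: AB² = 45, AC² = 73, BC² = 106.
Since BC² = 106 < 73 + 45 = 118, the triangle is acute, so the smallest enclosing circle is the circumcircle.
Circumcentre = (-29/38, -1/38), r² = 19345/722.
Centre = (-29/38, -1/38).

(-29/38, -1/38)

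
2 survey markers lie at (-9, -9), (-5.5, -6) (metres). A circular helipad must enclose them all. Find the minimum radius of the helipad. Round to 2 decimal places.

2.30

The smallest circle enclosing two points has them as diameter endpoints.
Centre = midpoint = (-7.25, -7.5); r² = |(-9, -9)−(-5.5, -6)|²/4 = 21.25/4 = 5.3125.
r = √(5.3125) ≈ 2.30.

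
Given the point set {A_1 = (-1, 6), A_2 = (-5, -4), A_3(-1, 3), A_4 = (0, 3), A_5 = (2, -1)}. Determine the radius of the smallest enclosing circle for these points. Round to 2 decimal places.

5.39

By Welzl's lemma the MEC is supported by two points (diametrically opposite) or three points (on a circumcircle).
The farthest pair is A_1–A_2 with squared distance 116. The circle on this segment as diameter has centre (-3, 1) and r² = 116/4 = 29.
Check A_3: distance² to centre = 8 ≤ 29, so it lies inside.
All remaining points lie in this disk, and no smaller disk contains both endpoints, so this is the minimum enclosing circle.
r = √29 ≈ 5.39.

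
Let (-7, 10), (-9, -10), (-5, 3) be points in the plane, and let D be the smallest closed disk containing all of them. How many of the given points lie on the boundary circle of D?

2

Call the three points A, B, C in the order given.
Side lengths²: AB² = 404, AC² = 53, BC² = 185.
Since AB² = 404 ≥ 185 + 53 = 238, the angle opposite AB is not acute, so the smallest enclosing circle has AB as diameter.
Centre = midpoint of AB = (-8, 0), r² = 404/4 = 101.
The points at distance exactly r from the centre are (-7, 10), (-9, -10) — 2 points.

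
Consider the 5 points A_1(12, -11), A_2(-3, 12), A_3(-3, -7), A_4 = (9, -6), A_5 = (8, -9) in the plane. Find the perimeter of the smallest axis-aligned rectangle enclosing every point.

76

Width = max x − min x = 12 − (-3) = 15.
Height = max y − min y = 12 − (-11) = 23.
Perimeter = 2(15 + 23) = 76.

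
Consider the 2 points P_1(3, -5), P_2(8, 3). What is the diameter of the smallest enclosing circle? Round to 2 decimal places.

The smallest circle enclosing two points has them as diameter endpoints.
Centre = midpoint = (5.5, -1); r² = |P_1P_2|²/4 = 89/4 = 22.25.
Diameter = 2r = 2√(22.25) ≈ 9.43.

9.43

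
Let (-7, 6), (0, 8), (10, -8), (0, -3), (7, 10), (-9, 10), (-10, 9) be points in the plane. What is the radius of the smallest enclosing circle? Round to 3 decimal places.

13.124

A smallest enclosing disk is always determined by at most three of the input points on its boundary.
The farthest pair is (10, -8)–(-10, 9) with squared distance 689. The circle on this segment as diameter has centre (0, 0.5) and r² = 689/4 = 172.25.
Check (-7, 6): distance² to centre = 79.25 ≤ 172.25, so it lies inside.
All remaining points lie in this disk, and no smaller disk contains both endpoints, so this is the minimum enclosing circle.
r = √(172.25) ≈ 13.124.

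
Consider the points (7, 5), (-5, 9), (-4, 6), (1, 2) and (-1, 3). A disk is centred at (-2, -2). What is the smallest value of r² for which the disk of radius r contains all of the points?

130

The required radius is the distance from (-2, -2) to the farthest point.
Squared distances: 130, 130, 68, 25, 26.
Maximum is 130, attained at (7, 5).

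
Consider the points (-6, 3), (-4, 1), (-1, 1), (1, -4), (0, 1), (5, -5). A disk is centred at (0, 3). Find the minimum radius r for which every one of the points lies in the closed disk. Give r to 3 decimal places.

The required radius is the distance from (0, 3) to the farthest point.
Squared distances: 36, 20, 5, 50, 4, 89.
Maximum is 89, attained at (5, -5).
r = √89 ≈ 9.434.

9.434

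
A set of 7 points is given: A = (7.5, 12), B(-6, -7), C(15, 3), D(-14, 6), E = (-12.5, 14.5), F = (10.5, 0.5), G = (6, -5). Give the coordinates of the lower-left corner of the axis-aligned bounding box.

(-14, -7)

x-range [-14, 15], y-range [-7, 14.5].
The lower-left corner is (-14, -7).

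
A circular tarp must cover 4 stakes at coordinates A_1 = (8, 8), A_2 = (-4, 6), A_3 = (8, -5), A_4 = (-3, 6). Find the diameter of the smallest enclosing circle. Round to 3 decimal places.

16.503

A smallest enclosing disk is always determined by at most three of the input points on its boundary.
The minimum enclosing circle is determined by three boundary points: A_1, A_2, A_3.
Their circumcentre is (35/12, 1.5) with r² = 9805/144.
The farthest remaining point A_4 is at distance² 7957/144 ≤ 9805/144.
Diameter = 2r = 2√(9805/144) ≈ 16.503.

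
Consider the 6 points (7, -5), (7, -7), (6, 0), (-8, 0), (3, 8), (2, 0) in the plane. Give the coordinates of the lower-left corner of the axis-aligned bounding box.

x-range [-8, 7], y-range [-7, 8].
The lower-left corner is (-8, -7).

(-8, -7)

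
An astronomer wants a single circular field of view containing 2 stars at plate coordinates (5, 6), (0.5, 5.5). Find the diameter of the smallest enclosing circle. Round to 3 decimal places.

The smallest circle enclosing two points has them as diameter endpoints.
Centre = midpoint = (2.75, 5.75); r² = |(5, 6)−(0.5, 5.5)|²/4 = 20.5/4 = 5.125.
Diameter = 2r = 2√(5.125) ≈ 4.528.

4.528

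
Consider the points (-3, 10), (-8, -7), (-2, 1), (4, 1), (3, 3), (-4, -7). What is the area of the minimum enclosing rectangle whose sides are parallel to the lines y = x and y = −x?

In coordinates u = x + y, v = x − y the rectangle is axis-aligned; the map (x,y)→(u,v) scales areas by 2.
u-values: 7, -15, -1, 5, 6, -11; range = 7 − (-15) = 22.
v-values: -13, -1, -3, 3, 0, 3; range = 3 − (-13) = 16.
Area = (22 × 16) / 2 = 176.

176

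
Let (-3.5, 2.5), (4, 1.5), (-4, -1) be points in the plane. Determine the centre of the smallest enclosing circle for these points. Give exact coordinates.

(0, 0.25)

Call the three points A, B, C in the order given.
Side lengths²: AB² = 57.25, AC² = 12.5, BC² = 70.25.
Since BC² = 70.25 ≥ 57.25 + 12.5 = 69.75, the angle opposite BC is not acute, so the smallest enclosing circle has BC as diameter.
Centre = midpoint of BC = (0, 0.25), r² = 70.25/4 = 17.5625.
Centre = (0, 0.25).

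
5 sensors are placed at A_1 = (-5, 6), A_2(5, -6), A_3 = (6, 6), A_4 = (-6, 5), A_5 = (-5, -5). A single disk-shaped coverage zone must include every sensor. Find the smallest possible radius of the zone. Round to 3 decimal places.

A smallest enclosing disk is always determined by at most three of the input points on its boundary.
The minimum enclosing circle is determined by three boundary points: A_2, A_3, A_4.
Their circumcentre is (11/26, 11/26) with r² = 21025/338.
The farthest remaining point A_1 is at distance² 20453/338 ≤ 21025/338.
r = √(21025/338) ≈ 7.887.

7.887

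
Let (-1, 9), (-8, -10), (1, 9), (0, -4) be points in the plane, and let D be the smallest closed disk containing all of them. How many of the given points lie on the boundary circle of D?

2

A smallest enclosing disk is always determined by at most three of the input points on its boundary.
The farthest pair is (-8, -10)–(1, 9) with squared distance 442. The circle on this segment as diameter has centre (-3.5, -0.5) and r² = 442/4 = 110.5.
Check (-1, 9): distance² to centre = 96.5 ≤ 110.5, so it lies inside.
All remaining points lie in this disk, and no smaller disk contains both endpoints, so this is the minimum enclosing circle.
The points at distance exactly r from the centre are (-8, -10), (1, 9) — 2 points.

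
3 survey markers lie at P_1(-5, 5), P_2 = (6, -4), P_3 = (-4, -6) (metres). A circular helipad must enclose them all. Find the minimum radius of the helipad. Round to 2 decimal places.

Side lengths²: P_1P_2² = 202, P_1P_3² = 122, P_2P_3² = 104.
Since P_1P_2² = 202 < 122 + 104 = 226, the triangle is acute, so the smallest enclosing circle is the circumcircle.
Circumcentre = (1/56, -5/56), r² = 80093/1568.
r = √(80093/1568) ≈ 7.15.

7.15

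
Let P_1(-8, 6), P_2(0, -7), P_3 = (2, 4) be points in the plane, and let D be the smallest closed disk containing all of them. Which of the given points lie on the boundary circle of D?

Side lengths²: P_1P_2² = 233, P_1P_3² = 104, P_2P_3² = 125.
Since P_1P_2² = 233 ≥ 125 + 104 = 229, the angle opposite P_1P_2 is not acute, so the smallest enclosing circle has P_1P_2 as diameter.
Centre = midpoint of P_1P_2 = (-4, -0.5), r² = 233/4 = 58.25.
The points at distance exactly r from the centre are P_1, P_2 — 2 points.

P_1, P_2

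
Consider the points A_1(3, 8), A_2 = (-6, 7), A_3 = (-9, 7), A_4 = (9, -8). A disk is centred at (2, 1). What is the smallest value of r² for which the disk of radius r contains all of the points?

The required radius is the distance from (2, 1) to the farthest point.
Squared distances: 50, 100, 157, 130.
Maximum is 157, attained at A_3.

157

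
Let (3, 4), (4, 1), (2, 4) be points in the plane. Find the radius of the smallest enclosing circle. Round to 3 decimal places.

1.803

Call the three points A, B, C in the order given.
Side lengths²: AB² = 10, AC² = 1, BC² = 13.
Since BC² = 13 ≥ 10 + 1 = 11, the angle opposite BC is not acute, so the smallest enclosing circle has BC as diameter.
Centre = midpoint of BC = (3, 2.5), r² = 13/4 = 3.25.
r = √(3.25) ≈ 1.803.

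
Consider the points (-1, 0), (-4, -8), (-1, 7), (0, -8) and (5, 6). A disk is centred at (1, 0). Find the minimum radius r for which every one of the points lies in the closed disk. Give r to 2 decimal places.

The required radius is the distance from (1, 0) to the farthest point.
Squared distances: 4, 89, 53, 65, 52.
Maximum is 89, attained at (-4, -8).
r = √89 ≈ 9.43.

9.43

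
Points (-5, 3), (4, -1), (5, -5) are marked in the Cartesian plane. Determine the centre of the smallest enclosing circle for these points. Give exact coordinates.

(0, -1)

Call the three points A, B, C in the order given.
Side lengths²: AB² = 97, AC² = 164, BC² = 17.
Since AC² = 164 ≥ 97 + 17 = 114, the angle opposite AC is not acute, so the smallest enclosing circle has AC as diameter.
Centre = midpoint of AC = (0, -1), r² = 164/4 = 41.
Centre = (0, -1).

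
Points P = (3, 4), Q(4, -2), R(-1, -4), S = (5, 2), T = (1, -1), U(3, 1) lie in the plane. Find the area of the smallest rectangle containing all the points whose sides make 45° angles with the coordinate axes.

42

In coordinates u = x + y, v = x − y the rectangle is axis-aligned; the map (x,y)→(u,v) scales areas by 2.
u-values: 7, 2, -5, 7, 0, 4; range = 7 − (-5) = 12.
v-values: -1, 6, 3, 3, 2, 2; range = 6 − (-1) = 7.
Area = (12 × 7) / 2 = 42.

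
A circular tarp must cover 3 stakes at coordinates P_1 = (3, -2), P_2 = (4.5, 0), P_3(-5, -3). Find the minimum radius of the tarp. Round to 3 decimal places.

4.981

Side lengths²: P_1P_2² = 6.25, P_1P_3² = 65, P_2P_3² = 99.25.
Since P_2P_3² = 99.25 ≥ 65 + 6.25 = 71.25, the angle opposite P_2P_3 is not acute, so the smallest enclosing circle has P_2P_3 as diameter.
Centre = midpoint of P_2P_3 = (-0.25, -1.5), r² = 99.25/4 = 24.8125.
r = √(24.8125) ≈ 4.981.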